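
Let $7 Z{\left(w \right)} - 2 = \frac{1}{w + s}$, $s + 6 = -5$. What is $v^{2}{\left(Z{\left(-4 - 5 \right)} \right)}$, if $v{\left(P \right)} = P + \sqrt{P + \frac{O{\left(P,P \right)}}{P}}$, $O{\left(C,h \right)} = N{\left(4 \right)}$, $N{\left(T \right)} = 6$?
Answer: $\frac{5578753}{254800} + \frac{3 \sqrt{18066685}}{4900} \approx 24.497$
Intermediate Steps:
$O{\left(C,h \right)} = 6$
$s = -11$ ($s = -6 - 5 = -11$)
$Z{\left(w \right)} = \frac{2}{7} + \frac{1}{7 \left(-11 + w\right)}$ ($Z{\left(w \right)} = \frac{2}{7} + \frac{1}{7 \left(w - 11\right)} = \frac{2}{7} + \frac{1}{7 \left(-11 + w\right)}$)
$v{\left(P \right)} = P + \sqrt{P + \frac{6}{P}}$
$v^{2}{\left(Z{\left(-4 - 5 \right)} \right)} = \left(\frac{-21 + 2 \left(-4 - 5\right)}{7 \left(-11 - 9\right)} + \sqrt{\frac{-21 + 2 \left(-4 - 5\right)}{7 \left(-11 - 9\right)} + \frac{6}{\frac{1}{7} \frac{1}{-11 - 9} \left(-21 + 2 \left(-4 - 5\right)\right)}}\right)^{2} = \left(\frac{-21 + 2 \left(-9\right)}{7 \left(-11 - 9\right)} + \sqrt{\frac{-21 + 2 \left(-9\right)}{7 \left(-11 - 9\right)} + \frac{6}{\frac{1}{7} \frac{1}{-11 - 9} \left(-21 + 2 \left(-9\right)\right)}}\right)^{2} = \left(\frac{-21 - 18}{7 \left(-20\right)} + \sqrt{\frac{-21 - 18}{7 \left(-20\right)} + \frac{6}{\frac{1}{7} \frac{1}{-20} \left(-21 - 18\right)}}\right)^{2} = \left(\frac{1}{7} \left(- \frac{1}{20}\right) \left(-39\right) + \sqrt{\frac{1}{7} \left(- \frac{1}{20}\right) \left(-39\right) + \frac{6}{\frac{1}{7} \left(- \frac{1}{20}\right) \left(-39\right)}}\right)^{2} = \left(\frac{39}{140} + \sqrt{\frac{39}{140} + \frac{6}{\frac{39}{140}}}\right)^{2} = \left(\frac{39}{140} + \sqrt{\frac{39}{140} + 6 \cdot \frac{140}{39}}\right)^{2} = \left(\frac{39}{140} + \sqrt{\frac{39}{140} + \frac{280}{13}}\right)^{2} = \left(\frac{39}{140} + \sqrt{\frac{39707}{1820}}\right)^{2} = \left(\frac{39}{140} + \frac{\sqrt{18066685}}{910}\right)^{2}$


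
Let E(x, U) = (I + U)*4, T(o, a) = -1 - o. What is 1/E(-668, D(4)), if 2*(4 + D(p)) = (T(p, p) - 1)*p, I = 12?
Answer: -1/16 ≈ -0.062500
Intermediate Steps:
D(p) = -4 + p*(-2 - p)/2 (D(p) = -4 + (((-1 - p) - 1)*p)/2 = -4 + ((-2 - p)*p)/2 = -4 + (p*(-2 - p))/2 = -4 + p*(-2 - p)/2)
E(x, U) = 48 + 4*U (E(x, U) = (12 + U)*4 = 48 + 4*U)
1/E(-668, D(4)) = 1/(48 + 4*(-4 - 1*4 - 1/2*4**2)) = 1/(48 + 4*(-4 - 4 - 1/2*16)) = 1/(48 + 4*(-4 - 4 - 8)) = 1/(48 + 4*(-16)) = 1/(48 - 64) = 1/(-16) = -1/16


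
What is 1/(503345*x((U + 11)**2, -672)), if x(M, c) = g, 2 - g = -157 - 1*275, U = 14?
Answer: 1/218451730 ≈ 4.5777e-9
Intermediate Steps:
g = 434 (g = 2 - (-157 - 1*275) = 2 - (-157 - 275) = 2 - 1*(-432) = 2 + 432 = 434)
x(M, c) = 434
1/(503345*x((U + 11)**2, -672)) = 1/(503345*434) = (1/503345)*(1/434) = 1/218451730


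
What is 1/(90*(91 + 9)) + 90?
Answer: 810001/9000 ≈ 90.000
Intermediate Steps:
1/(90*(91 + 9)) + 90 = (1/90)/100 + 90 = (1/90)*(1/100) + 90 = 1/9000 + 90 = 810001/9000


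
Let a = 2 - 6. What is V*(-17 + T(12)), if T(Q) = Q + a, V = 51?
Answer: -459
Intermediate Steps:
a = -4
T(Q) = -4 + Q (T(Q) = Q - 4 = -4 + Q)
V*(-17 + T(12)) = 51*(-17 + (-4 + 12)) = 51*(-17 + 8) = 51*(-9) = -459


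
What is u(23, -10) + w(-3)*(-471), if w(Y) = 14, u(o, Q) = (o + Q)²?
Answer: -6425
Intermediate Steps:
u(o, Q) = (Q + o)²
u(23, -10) + w(-3)*(-471) = (-10 + 23)² + 14*(-471) = 13² - 6594 = 169 - 6594 = -6425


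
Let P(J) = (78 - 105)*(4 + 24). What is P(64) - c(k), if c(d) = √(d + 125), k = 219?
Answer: -756 - 2*√86 ≈ -774.55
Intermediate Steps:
P(J) = -756 (P(J) = -27*28 = -756)
c(d) = √(125 + d)
P(64) - c(k) = -756 - √(125 + 219) = -756 - √344 = -756 - 2*√86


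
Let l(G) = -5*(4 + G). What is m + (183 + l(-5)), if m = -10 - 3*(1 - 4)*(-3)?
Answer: 151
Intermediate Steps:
l(G) = -20 - 5*G
m = -37 (m = -10 - 3*(-3)*(-3) = -10 + 9*(-3) = -10 - 27 = -37)
m + (183 + l(-5)) = -37 + (183 + (-20 - 5*(-5))) = -37 + (183 + (-20 + 25)) = -37 + (183 + 5) = -37 + 188 = 151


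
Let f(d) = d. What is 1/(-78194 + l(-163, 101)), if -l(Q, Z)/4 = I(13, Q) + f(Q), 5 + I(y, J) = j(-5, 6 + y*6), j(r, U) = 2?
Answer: -1/77530 ≈ -1.2898e-5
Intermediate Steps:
I(y, J) = -3 (I(y, J) = -5 + 2 = -3)
l(Q, Z) = 12 - 4*Q (l(Q, Z) = -4*(-3 + Q) = 12 - 4*Q)
1/(-78194 + l(-163, 101)) = 1/(-78194 + (12 - 4*(-163))) = 1/(-78194 + (12 + 652)) = 1/(-78194 + 664) = 1/(-77530) = -1/77530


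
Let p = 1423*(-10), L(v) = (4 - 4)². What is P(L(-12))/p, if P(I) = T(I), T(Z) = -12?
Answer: 6/7115 ≈ 0.00084329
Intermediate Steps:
L(v) = 0 (L(v) = 0² = 0)
P(I) = -12
p = -14230
P(L(-12))/p = -12/(-14230) = -12*(-1/14230) = 6/7115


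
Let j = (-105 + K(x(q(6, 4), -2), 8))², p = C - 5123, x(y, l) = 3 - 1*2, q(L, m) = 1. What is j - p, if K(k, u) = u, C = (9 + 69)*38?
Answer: 11568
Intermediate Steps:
C = 2964 (C = 78*38 = 2964)
x(y, l) = 1 (x(y, l) = 3 - 2 = 1)
p = -2159 (p = 2964 - 5123 = -2159)
j = 9409 (j = (-105 + 8)² = (-97)² = 9409)
j - p = 9409 - 1*(-2159) = 9409 + 2159 = 11568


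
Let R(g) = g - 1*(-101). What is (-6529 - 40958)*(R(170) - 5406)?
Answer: 243845745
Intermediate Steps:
R(g) = 101 + g (R(g) = g + 101 = 101 + g)
(-6529 - 40958)*(R(170) - 5406) = (-6529 - 40958)*((101 + 170) - 5406) = -47487*(271 - 5406) = -47487*(-5135) = 243845745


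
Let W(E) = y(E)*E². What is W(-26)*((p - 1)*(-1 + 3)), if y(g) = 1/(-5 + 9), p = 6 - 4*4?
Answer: -3718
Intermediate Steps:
p = -10 (p = 6 - 16 = -10)
y(g) = ¼ (y(g) = 1/4 = ¼)
W(E) = E²/4
W(-26)*((p - 1)*(-1 + 3)) = ((¼)*(-26)²)*((-10 - 1)*(-1 + 3)) = ((¼)*676)*(-11*2) = 169*(-22) = -3718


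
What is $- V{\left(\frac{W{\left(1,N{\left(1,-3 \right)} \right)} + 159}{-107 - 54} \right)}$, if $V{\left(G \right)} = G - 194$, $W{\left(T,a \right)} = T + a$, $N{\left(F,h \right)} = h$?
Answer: $\frac{31391}{161} \approx 194.98$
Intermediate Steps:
$V{\left(G \right)} = -194 + G$
$- V{\left(\frac{W{\left(1,N{\left(1,-3 \right)} \right)} + 159}{-107 - 54} \right)} = - (-194 + \frac{\left(1 - 3\right) + 159}{-107 - 54}) = - (-194 + \frac{-2 + 159}{-161}) = - (-194 + 157 \left(- \frac{1}{161}\right)) = - (-194 - \frac{157}{161}) = \left(-1\right) \left(- \frac{31391}{161}\right) = \frac{31391}{161}$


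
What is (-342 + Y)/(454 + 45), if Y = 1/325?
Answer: -111149/162175 ≈ -0.68536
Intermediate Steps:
Y = 1/325 ≈ 0.0030769
(-342 + Y)/(454 + 45) = (-342 + 1/325)/(454 + 45) = -111149/325/499 = -111149/325*1/499 = -111149/162175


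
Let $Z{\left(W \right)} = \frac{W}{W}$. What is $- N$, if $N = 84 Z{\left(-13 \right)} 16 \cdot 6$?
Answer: $-8064$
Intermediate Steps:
$Z{\left(W \right)} = 1$
$N = 8064$ ($N = 84 \cdot 1 \cdot 16 \cdot 6 = 84 \cdot 96 = 8064$)
$- N = \left(-1\right) 8064 = -8064$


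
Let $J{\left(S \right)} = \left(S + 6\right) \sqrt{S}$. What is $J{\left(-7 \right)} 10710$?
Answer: $- 10710 i \sqrt{7} \approx - 28336.0 i$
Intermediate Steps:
$J{\left(S \right)} = \sqrt{S} \left(6 + S\right)$ ($J{\left(S \right)} = \left(6 + S\right) \sqrt{S} = \sqrt{S} \left(6 + S\right)$)
$J{\left(-7 \right)} 10710 = \sqrt{-7} \left(6 - 7\right) 10710 = i \sqrt{7} \left(-1\right) 10710 = - i \sqrt{7} \cdot 10710 = - 10710 i \sqrt{7}$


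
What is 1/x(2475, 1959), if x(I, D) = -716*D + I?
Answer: -1/1400169 ≈ -7.1420e-7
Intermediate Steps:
x(I, D) = I - 716*D
1/x(2475, 1959) = 1/(2475 - 716*1959) = 1/(2475 - 1402644) = 1/(-1400169) = -1/1400169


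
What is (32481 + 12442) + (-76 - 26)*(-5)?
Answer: 45433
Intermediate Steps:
(32481 + 12442) + (-76 - 26)*(-5) = 44923 - 102*(-5) = 44923 + 510 = 45433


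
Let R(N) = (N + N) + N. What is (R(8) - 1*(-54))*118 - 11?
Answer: 9193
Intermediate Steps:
R(N) = 3*N (R(N) = 2*N + N = 3*N)
(R(8) - 1*(-54))*118 - 11 = (3*8 - 1*(-54))*118 - 11 = (24 + 54)*118 - 11 = 78*118 - 11 = 9204 - 11 = 9193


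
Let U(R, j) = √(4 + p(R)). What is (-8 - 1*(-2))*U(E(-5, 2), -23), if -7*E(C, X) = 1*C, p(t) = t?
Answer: -6*√231/7 ≈ -13.027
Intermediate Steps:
E(C, X) = -C/7
U(R, j) = √(4 + R)
(-8 - 1*(-2))*U(E(-5, 2), -23) = (-8 - 1*(-2))*√(4 - ⅐*(-5)) = (-8 + 2)*√(4 + 5/7) = -6*√231/7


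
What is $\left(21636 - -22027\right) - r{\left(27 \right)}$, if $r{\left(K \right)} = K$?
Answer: $43636$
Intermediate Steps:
$\left(21636 - -22027\right) - r{\left(27 \right)} = \left(21636 - -22027\right) - 27 = \left(21636 + 22027\right) - 27 = 43663 - 27 = 43636$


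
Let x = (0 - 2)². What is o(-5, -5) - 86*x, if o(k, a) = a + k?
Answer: -354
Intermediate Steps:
x = 4 (x = (-2)² = 4)
o(-5, -5) - 86*x = (-5 - 5) - 86*4 = -10 - 344 = -354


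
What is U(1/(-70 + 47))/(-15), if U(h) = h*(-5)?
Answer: -1/69 ≈ -0.014493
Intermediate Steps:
U(h) = -5*h
U(1/(-70 + 47))/(-15) = (-5/(-70 + 47))/(-15) = -(-1)/(3*(-23)) = -(-1)*(-1)/(3*23) = -1/15*5/23 = -1/69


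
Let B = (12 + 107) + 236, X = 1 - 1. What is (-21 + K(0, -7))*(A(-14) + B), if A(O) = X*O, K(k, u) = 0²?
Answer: -7455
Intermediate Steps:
X = 0
K(k, u) = 0
A(O) = 0 (A(O) = 0*O = 0)
B = 355 (B = 119 + 236 = 355)
(-21 + K(0, -7))*(A(-14) + B) = (-21 + 0)*(0 + 355) = -21*355 = -7455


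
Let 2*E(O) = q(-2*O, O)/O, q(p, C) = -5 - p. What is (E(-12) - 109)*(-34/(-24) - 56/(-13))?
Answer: -177707/288 ≈ -617.04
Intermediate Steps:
E(O) = (-5 + 2*O)/(2*O) (E(O) = ((-5 - (-2)*O)/O)/2 = ((-5 + 2*O)/O)/2 = (-5 + 2*O)/(2*O))
(E(-12) - 109)*(-34/(-24) - 56/(-13)) = ((-5/2 - 12)/(-12) - 109)*(-34/(-24) - 56/(-13)) = (-1/12*(-29/2) - 109)*(-34*(-1/24) - 56*(-1/13)) = (29/24 - 109)*(17/12 + 56/13) = -2587/24*893/156 = -177707/288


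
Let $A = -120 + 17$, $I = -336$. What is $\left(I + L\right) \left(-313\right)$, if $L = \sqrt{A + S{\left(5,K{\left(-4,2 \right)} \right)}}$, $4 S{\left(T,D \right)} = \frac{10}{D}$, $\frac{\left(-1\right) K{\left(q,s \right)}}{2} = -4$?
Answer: $105168 - \frac{313 i \sqrt{1643}}{4} \approx 1.0517 \cdot 10^{5} - 3171.8 i$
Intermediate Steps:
$K{\left(q,s \right)} = 8$ ($K{\left(q,s \right)} = \left(-2\right) \left(-4\right) = 8$)
$S{\left(T,D \right)} = \frac{5}{2 D}$ ($S{\left(T,D \right)} = \frac{10 \frac{1}{D}}{4} = \frac{5}{2 D}$)
$A = -103$
$L = \frac{i \sqrt{1643}}{4}$ ($L = \sqrt{-103 + \frac{5}{2 \cdot 8}} = \sqrt{-103 + \frac{5}{2} \cdot \frac{1}{8}} = \sqrt{-103 + \frac{5}{16}} = \sqrt{- \frac{1643}{16}} = \frac{i \sqrt{1643}}{4} \approx 10.133 i$)
$\left(I + L\right) \left(-313\right) = \left(-336 + \frac{i \sqrt{1643}}{4}\right) \left(-313\right) = 105168 - \frac{313 i \sqrt{1643}}{4}$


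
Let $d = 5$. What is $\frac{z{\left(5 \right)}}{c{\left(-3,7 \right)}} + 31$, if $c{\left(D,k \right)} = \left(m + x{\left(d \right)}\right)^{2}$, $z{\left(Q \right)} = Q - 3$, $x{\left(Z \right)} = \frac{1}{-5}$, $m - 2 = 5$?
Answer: $\frac{17943}{578} \approx 31.043$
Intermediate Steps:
$m = 7$ ($m = 2 + 5 = 7$)
$x{\left(Z \right)} = - \frac{1}{5}$
$z{\left(Q \right)} = -3 + Q$
$c{\left(D,k \right)} = \frac{1156}{25}$ ($c{\left(D,k \right)} = \left(7 - \frac{1}{5}\right)^{2} = \left(\frac{34}{5}\right)^{2} = \frac{1156}{25}$)
$\frac{z{\left(5 \right)}}{c{\left(-3,7 \right)}} + 31 = \frac{-3 + 5}{\frac{1156}{25}} + 31 = \frac{25}{1156} \cdot 2 + 31 = \frac{25}{578} + 31 = \frac{17943}{578}$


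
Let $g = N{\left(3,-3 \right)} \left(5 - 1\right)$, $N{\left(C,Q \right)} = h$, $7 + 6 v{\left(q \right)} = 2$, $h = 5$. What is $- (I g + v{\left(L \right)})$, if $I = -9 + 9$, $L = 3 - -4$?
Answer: $\frac{5}{6} \approx 0.83333$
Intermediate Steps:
$L = 7$ ($L = 3 + 4 = 7$)
$I = 0$
$v{\left(q \right)} = - \frac{5}{6}$ ($v{\left(q \right)} = - \frac{7}{6} + \frac{1}{6} \cdot 2 = - \frac{7}{6} + \frac{1}{3} = - \frac{5}{6}$)
$N{\left(C,Q \right)} = 5$
$g = 20$ ($g = 5 \left(5 - 1\right) = 5 \cdot 4 = 20$)
$- (I g + v{\left(L \right)}) = - (0 \cdot 20 - \frac{5}{6}) = - (0 - \frac{5}{6}) = \left(-1\right) \left(- \frac{5}{6}\right) = \frac{5}{6}$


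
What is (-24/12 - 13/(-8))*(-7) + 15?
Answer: 141/8 ≈ 17.625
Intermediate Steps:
(-24/12 - 13/(-8))*(-7) + 15 = (-24*1/12 - 13*(-⅛))*(-7) + 15 = (-2 + 13/8)*(-7) + 15 = -3/8*(-7) + 15 = 21/8 + 15 = 141/8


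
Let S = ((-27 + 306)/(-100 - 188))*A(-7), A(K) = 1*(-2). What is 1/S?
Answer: 16/31 ≈ 0.51613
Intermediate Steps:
A(K) = -2
S = 31/16 (S = ((-27 + 306)/(-100 - 188))*(-2) = (279/(-288))*(-2) = (279*(-1/288))*(-2) = -31/32*(-2) = 31/16 ≈ 1.9375)
1/S = 1/(31/16) = 16/31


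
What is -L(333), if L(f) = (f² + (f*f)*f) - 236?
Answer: -37036690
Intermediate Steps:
L(f) = -236 + f² + f³ (L(f) = (f² + f²*f) - 236 = (f² + f³) - 236 = -236 + f² + f³)
-L(333) = -(-236 + 333² + 333³) = -(-236 + 110889 + 36926037) = -1*37036690 = -37036690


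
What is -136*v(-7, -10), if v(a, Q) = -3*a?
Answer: -2856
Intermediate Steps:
-136*v(-7, -10) = -(-408)*(-7) = -136*21 = -2856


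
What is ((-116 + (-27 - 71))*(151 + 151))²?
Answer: 4176778384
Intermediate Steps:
((-116 + (-27 - 71))*(151 + 151))² = ((-116 - 98)*302)² = (-214*302)² = (-64628)² = 4176778384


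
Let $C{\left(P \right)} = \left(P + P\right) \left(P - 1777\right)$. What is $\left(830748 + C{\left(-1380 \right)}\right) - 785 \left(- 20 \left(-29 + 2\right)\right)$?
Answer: $9120168$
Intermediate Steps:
$C{\left(P \right)} = 2 P \left(-1777 + P\right)$
$\left(830748 + C{\left(-1380 \right)}\right) - 785 \left(- 20 \left(-29 + 2\right)\right) = \left(830748 + 2 \left(-1380\right) \left(-1777 - 1380\right)\right) - 785 \left(- 20 \left(-29 + 2\right)\right) = \left(830748 + 2 \left(-1380\right) \left(-3157\right)\right) - 785 \left(\left(-20\right) \left(-27\right)\right) = \left(830748 + 8713320\right) - 423900 = 9544068 - 423900 = 9120168$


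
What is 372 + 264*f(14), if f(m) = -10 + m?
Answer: 1428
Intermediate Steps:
372 + 264*f(14) = 372 + 264*(-10 + 14) = 372 + 264*4 = 372 + 1056 = 1428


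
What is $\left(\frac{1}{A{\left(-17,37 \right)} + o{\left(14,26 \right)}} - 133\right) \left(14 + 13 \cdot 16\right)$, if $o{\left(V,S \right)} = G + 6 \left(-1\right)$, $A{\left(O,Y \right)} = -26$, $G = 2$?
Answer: $- \frac{147667}{5} \approx -29533.0$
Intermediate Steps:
$o{\left(V,S \right)} = -4$ ($o{\left(V,S \right)} = 2 + 6 \left(-1\right) = 2 - 6 = -4$)
$\left(\frac{1}{A{\left(-17,37 \right)} + o{\left(14,26 \right)}} - 133\right) \left(14 + 13 \cdot 16\right) = \left(\frac{1}{-26 - 4} - 133\right) \left(14 + 13 \cdot 16\right) = \left(\frac{1}{-30} - 133\right) \left(14 + 208\right) = \left(- \frac{1}{30} - 133\right) 222 = \left(- \frac{3991}{30}\right) 222 = - \frac{147667}{5}$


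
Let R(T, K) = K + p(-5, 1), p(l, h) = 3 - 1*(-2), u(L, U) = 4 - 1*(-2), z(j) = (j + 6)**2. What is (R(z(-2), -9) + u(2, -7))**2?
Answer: 4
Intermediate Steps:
z(j) = (6 + j)**2
u(L, U) = 6 (u(L, U) = 4 + 2 = 6)
p(l, h) = 5 (p(l, h) = 3 + 2 = 5)
R(T, K) = 5 + K (R(T, K) = K + 5 = 5 + K)
(R(z(-2), -9) + u(2, -7))**2 = ((5 - 9) + 6)**2 = (-4 + 6)**2 = 2**2 = 4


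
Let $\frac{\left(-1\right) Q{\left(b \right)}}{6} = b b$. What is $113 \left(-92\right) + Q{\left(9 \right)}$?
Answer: $-10882$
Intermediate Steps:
$Q{\left(b \right)} = - 6 b^{2}$ ($Q{\left(b \right)} = - 6 b b = - 6 b^{2}$)
$113 \left(-92\right) + Q{\left(9 \right)} = 113 \left(-92\right) - 6 \cdot 9^{2} = -10396 - 486 = -10882$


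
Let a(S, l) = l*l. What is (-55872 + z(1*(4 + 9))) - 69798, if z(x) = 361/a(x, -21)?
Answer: -55420109/441 ≈ -1.2567e+5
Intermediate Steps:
a(S, l) = l²
z(x) = 361/441 (z(x) = 361/((-21)²) = 361/441)
(-55872 + z(1*(4 + 9))) - 69798 = (-55872 + 361/441) - 69798 = -24639191/441 - 69798 = -55420109/441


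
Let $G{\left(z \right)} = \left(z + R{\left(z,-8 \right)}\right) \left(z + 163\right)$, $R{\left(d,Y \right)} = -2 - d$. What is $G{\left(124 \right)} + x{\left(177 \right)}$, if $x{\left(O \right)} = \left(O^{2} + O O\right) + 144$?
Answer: $62228$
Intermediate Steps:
$x{\left(O \right)} = 144 + 2 O^{2}$ ($x{\left(O \right)} = \left(O^{2} + O^{2}\right) + 144 = 2 O^{2} + 144 = 144 + 2 O^{2}$)
$G{\left(z \right)} = -326 - 2 z$ ($G{\left(z \right)} = \left(z - \left(2 + z\right)\right) \left(z + 163\right) = - 2 \left(163 + z\right) = -326 - 2 z$)
$G{\left(124 \right)} + x{\left(177 \right)} = \left(-326 - 248\right) + \left(144 + 2 \cdot 177^{2}\right) = \left(-326 - 248\right) + \left(144 + 2 \cdot 31329\right) = -574 + \left(144 + 62658\right) = -574 + 62802 = 62228$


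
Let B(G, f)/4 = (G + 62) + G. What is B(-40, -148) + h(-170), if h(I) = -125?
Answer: -197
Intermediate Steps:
B(G, f) = 248 + 8*G (B(G, f) = 4*((G + 62) + G) = 4*((62 + G) + G) = 4*(62 + 2*G) = 248 + 8*G)
B(-40, -148) + h(-170) = (248 + 8*(-40)) - 125 = (248 - 320) - 125 = -72 - 125 = -197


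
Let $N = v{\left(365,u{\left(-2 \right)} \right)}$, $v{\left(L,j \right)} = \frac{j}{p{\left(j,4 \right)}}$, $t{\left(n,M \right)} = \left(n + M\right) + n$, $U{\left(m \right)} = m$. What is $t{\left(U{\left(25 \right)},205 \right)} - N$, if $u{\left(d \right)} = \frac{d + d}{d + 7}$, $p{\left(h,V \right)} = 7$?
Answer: $\frac{8929}{35} \approx 255.11$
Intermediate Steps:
$u{\left(d \right)} = \frac{2 d}{7 + d}$
$t{\left(n,M \right)} = M + 2 n$ ($t{\left(n,M \right)} = \left(M + n\right) + n = M + 2 n$)
$v{\left(L,j \right)} = \frac{j}{7}$
$N = - \frac{4}{35}$ ($N = \frac{2 \left(-2\right) \frac{1}{7 - 2}}{7} = \frac{2 \left(-2\right) \frac{1}{5}}{7} = \frac{1}{7} \left(- \frac{4}{5}\right) = - \frac{4}{35} \approx -0.11429$)
$t{\left(U{\left(25 \right)},205 \right)} - N = \left(205 + 2 \cdot 25\right) - - \frac{4}{35} = \left(205 + 50\right) + \frac{4}{35} = 255 + \frac{4}{35} = \frac{8929}{35}$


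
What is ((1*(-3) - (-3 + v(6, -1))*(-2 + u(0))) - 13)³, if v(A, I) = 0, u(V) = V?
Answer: -10648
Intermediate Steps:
((1*(-3) - (-3 + v(6, -1))*(-2 + u(0))) - 13)³ = ((1*(-3) - (-3 + 0)*(-2 + 0)) - 13)³ = ((-3 - (-3)*(-2)) - 13)³ = ((-3 - 1*6) - 13)³ = ((-3 - 6) - 13)³ = (-9 - 13)³ = (-22)³ = -10648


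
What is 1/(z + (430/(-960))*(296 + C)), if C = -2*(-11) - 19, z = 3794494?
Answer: 96/364258567 ≈ 2.6355e-7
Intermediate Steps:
C = 3 (C = 22 - 19 = 3)
1/(z + (430/(-960))*(296 + C)) = 1/(3794494 + (430/(-960))*(296 + 3)) = 1/(3794494 + (430*(-1/960))*299) = 1/(3794494 - 43/96*299) = 1/(3794494 - 12857/96) = 1/(364258567/96) = 96/364258567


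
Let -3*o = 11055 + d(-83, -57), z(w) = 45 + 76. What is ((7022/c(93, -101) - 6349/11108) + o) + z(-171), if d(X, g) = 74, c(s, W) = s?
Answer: -1209946883/344348 ≈ -3513.7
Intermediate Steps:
z(w) = 121
o = -11129/3 (o = -(11055 + 74)/3 = -1/3*11129 = -11129/3 ≈ -3709.7)
((7022/c(93, -101) - 6349/11108) + o) + z(-171) = ((7022/93 - 6349/11108) - 11129/3) + 121 = (77409919/1033044 - 11129/3) + 121 = -1251612991/344348 + 121 = -1209946883/344348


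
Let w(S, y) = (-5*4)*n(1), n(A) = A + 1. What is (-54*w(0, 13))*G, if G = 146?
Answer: 315360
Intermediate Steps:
n(A) = 1 + A
w(S, y) = -40 (w(S, y) = (-5*4)*(1 + 1) = -20*2 = -40)
(-54*w(0, 13))*G = -54*(-40)*146 = 2160*146 = 315360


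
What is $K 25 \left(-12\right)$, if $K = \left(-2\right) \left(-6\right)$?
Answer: $-3600$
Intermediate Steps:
$K = 12$
$K 25 \left(-12\right) = 12 \cdot 25 \left(-12\right) = 300 \left(-12\right) = -3600$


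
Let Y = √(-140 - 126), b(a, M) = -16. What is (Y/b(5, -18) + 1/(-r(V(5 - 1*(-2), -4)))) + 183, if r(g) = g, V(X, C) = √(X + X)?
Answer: 183 - √14/14 - I*√266/16 ≈ 182.73 - 1.0193*I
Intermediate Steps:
V(X, C) = √2*√X (V(X, C) = √(2*X) = √2*√X)
Y = I*√266 (Y = √(-266) = I*√266 ≈ 16.31*I)
(Y/b(5, -18) + 1/(-r(V(5 - 1*(-2), -4)))) + 183 = ((I*√266)/(-16) + 1/(-√2*√(5 - 1*(-2)))) + 183 = ((I*√266)*(-1/16) + 1/(-√2*√(5 + 2))) + 183 = (-I*√266/16 + 1/(-√2*√7)) + 183 = (-I*√266/16 + 1/(-√14)) + 183 = (-I*√266/16 - √14/14) + 183 = (-√14/14 - I*√266/16) + 183 = 183 - √14/14 - I*√266/16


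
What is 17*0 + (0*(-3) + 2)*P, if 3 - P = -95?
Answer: 196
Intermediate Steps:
P = 98 (P = 3 - 1*(-95) = 3 + 95 = 98)
17*0 + (0*(-3) + 2)*P = 17*0 + (0*(-3) + 2)*98 = 0 + (0 + 2)*98 = 0 + 2*98 = 0 + 196 = 196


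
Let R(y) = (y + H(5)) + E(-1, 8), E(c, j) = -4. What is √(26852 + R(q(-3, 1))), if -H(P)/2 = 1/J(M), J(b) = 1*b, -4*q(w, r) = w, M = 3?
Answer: √966531/6 ≈ 163.85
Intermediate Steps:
q(w, r) = -w/4
J(b) = b
H(P) = -⅔ (H(P) = -2/3 = -2*⅓ = -⅔)
R(y) = -14/3 + y (R(y) = (y - ⅔) - 4 = (-⅔ + y) - 4 = -14/3 + y)
√(26852 + R(q(-3, 1))) = √(26852 + (-14/3 - ¼*(-3))) = √(26852 + (-14/3 + ¾)) = √(26852 - 47/12) = √(322177/12) = √966531/6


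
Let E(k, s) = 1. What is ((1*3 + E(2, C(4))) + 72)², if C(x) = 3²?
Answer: 5776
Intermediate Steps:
C(x) = 9
((1*3 + E(2, C(4))) + 72)² = ((1*3 + 1) + 72)² = ((3 + 1) + 72)² = (4 + 72)² = 76² = 5776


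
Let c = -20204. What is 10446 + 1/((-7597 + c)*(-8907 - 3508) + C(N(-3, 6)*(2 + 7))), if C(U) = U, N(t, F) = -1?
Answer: 3605430695077/345149406 ≈ 10446.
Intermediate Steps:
10446 + 1/((-7597 + c)*(-8907 - 3508) + C(N(-3, 6)*(2 + 7))) = 10446 + 1/((-7597 - 20204)*(-8907 - 3508) - (2 + 7)) = 10446 + 1/(-27801*(-12415) - 1*9) = 10446 + 1/(345149415 - 9) = 10446 + 1/345149406 = 3605430695077/345149406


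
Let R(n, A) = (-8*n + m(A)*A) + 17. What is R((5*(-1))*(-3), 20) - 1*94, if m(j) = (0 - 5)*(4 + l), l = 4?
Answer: -997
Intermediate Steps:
m(j) = -40 (m(j) = (0 - 5)*(4 + 4) = -5*8 = -40)
R(n, A) = 17 - 40*A - 8*n (R(n, A) = (-8*n - 40*A) + 17 = (-40*A - 8*n) + 17 = 17 - 40*A - 8*n)
R((5*(-1))*(-3), 20) - 1*94 = (17 - 40*20 - 8*5*(-1)*(-3)) - 1*94 = (17 - 800 - (-40)*(-3)) - 94 = (17 - 800 - 8*15) - 94 = (17 - 800 - 120) - 94 = -903 - 94 = -997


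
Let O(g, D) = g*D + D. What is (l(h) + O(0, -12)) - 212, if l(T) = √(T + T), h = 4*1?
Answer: -224 + 2*√2 ≈ -221.17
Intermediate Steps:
h = 4
l(T) = √2*√T (l(T) = √(2*T) = √2*√T)
O(g, D) = D + D*g (O(g, D) = D*g + D = D + D*g)
(l(h) + O(0, -12)) - 212 = (√2*√4 - 12*(1 + 0)) - 212 = (√2*2 - 12*1) - 212 = (2*√2 - 12) - 212 = (-12 + 2*√2) - 212 = -224 + 2*√2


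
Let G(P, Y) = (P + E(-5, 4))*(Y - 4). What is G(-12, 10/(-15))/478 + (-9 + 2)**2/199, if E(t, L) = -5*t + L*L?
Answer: -5264/142683 ≈ -0.036893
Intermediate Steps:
E(t, L) = L**2 - 5*t (E(t, L) = -5*t + L**2 = L**2 - 5*t)
G(P, Y) = (-4 + Y)*(41 + P) (G(P, Y) = (P + (4**2 - 5*(-5)))*(Y - 4) = (P + (16 + 25))*(-4 + Y) = (P + 41)*(-4 + Y) = (41 + P)*(-4 + Y) = (-4 + Y)*(41 + P))
G(-12, 10/(-15))/478 + (-9 + 2)**2/199 = (-164 - 4*(-12) + 41*(10/(-15)) - 120/(-15))/478 + (-9 + 2)**2/199 = (-164 + 48 + 41*(10*(-1/15)) - 120*(-1)/15)*(1/478) + (-7)**2*(1/199) = (-164 + 48 + 41*(-2/3) - 12*(-2/3))*(1/478) + 49*(1/199) = (-164 + 48 - 82/3 + 8)*(1/478) + 49/199 = -406/3*1/478 + 49/199 = -203/717 + 49/199 = -5264/142683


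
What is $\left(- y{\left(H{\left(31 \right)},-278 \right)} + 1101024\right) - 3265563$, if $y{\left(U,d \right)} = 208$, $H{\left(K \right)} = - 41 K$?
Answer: $-2164747$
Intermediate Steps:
$\left(- y{\left(H{\left(31 \right)},-278 \right)} + 1101024\right) - 3265563 = \left(\left(-1\right) 208 + 1101024\right) - 3265563 = \left(-208 + 1101024\right) - 3265563 = 1100816 - 3265563 = -2164747$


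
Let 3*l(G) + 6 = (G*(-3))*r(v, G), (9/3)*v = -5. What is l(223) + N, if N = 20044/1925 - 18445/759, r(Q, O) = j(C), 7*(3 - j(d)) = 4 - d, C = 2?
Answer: -82507564/132825 ≈ -621.17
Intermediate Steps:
v = -5/3 (v = (⅓)*(-5) = -5/3 ≈ -1.6667)
j(d) = 17/7 + d/7 (j(d) = 3 - (4 - d)/7 = 3 + (-4/7 + d/7) = 17/7 + d/7)
r(Q, O) = 19/7 (r(Q, O) = 17/7 + (⅐)*2 = 17/7 + 2/7 = 19/7)
l(G) = -2 - 19*G/7 (l(G) = -2 + ((G*(-3))*(19/7))/3 = -2 + (-3*G*(19/7))/3 = -2 + (-57*G/7)/3 = -2 - 19*G/7)
N = -1844839/132825 (N = 20044*(1/1925) - 18445*1/759 = 20044/1925 - 18445/759 = -1844839/132825 ≈ -13.889)
l(223) + N = (-2 - 19/7*223) - 1844839/132825 = (-2 - 4237/7) - 1844839/132825 = -4251/7 - 1844839/132825 = -82507564/132825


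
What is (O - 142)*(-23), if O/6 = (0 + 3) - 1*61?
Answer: 11270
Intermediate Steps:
O = -348 (O = 6*((0 + 3) - 1*61) = 6*(3 - 61) = 6*(-58) = -348)
(O - 142)*(-23) = (-348 - 142)*(-23) = -490*(-23) = 11270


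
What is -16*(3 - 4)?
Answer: 16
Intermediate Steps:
-16*(3 - 4) = -16*(-1) = 16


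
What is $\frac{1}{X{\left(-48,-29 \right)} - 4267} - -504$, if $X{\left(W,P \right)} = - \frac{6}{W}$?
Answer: $\frac{17204032}{34135} \approx 504.0$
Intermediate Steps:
$\frac{1}{X{\left(-48,-29 \right)} - 4267} - -504 = \frac{1}{- \frac{6}{-48} - 4267} - -504 = \frac{1}{\left(-6\right) \left(- \frac{1}{48}\right) - 4267} + 504 = \frac{1}{\frac{1}{8} - 4267} + 504 = \frac{1}{- \frac{34135}{8}} + 504 = - \frac{8}{34135} + 504 = \frac{17204032}{34135}$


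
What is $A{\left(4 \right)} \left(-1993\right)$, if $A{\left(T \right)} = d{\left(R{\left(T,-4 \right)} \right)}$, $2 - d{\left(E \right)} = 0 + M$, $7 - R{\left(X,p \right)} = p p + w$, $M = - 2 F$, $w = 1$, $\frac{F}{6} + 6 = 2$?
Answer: $91678$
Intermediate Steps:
$F = -24$ ($F = -36 + 6 \cdot 2 = -36 + 12 = -24$)
$M = 48$ ($M = \left(-2\right) \left(-24\right) = 48$)
$R{\left(X,p \right)} = 6 - p^{2}$ ($R{\left(X,p \right)} = 7 - \left(p p + 1\right) = 7 - \left(p^{2} + 1\right) = 7 - \left(1 + p^{2}\right) = 6 - p^{2}$)
$d{\left(E \right)} = -46$ ($d{\left(E \right)} = 2 - \left(0 + 48\right) = 2 - 48 = -46$)
$A{\left(T \right)} = -46$
$A{\left(4 \right)} \left(-1993\right) = \left(-46\right) \left(-1993\right) = 91678$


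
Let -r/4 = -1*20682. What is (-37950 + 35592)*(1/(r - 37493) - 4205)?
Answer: 448522664292/45235 ≈ 9.9154e+6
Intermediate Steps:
r = 82728 (r = -(-4)*20682 = -4*(-20682) = 82728)
(-37950 + 35592)*(1/(r - 37493) - 4205) = (-37950 + 35592)*(1/(82728 - 37493) - 4205) = -2358*(1/45235 - 4205) = -2358*(-190213174/45235) = 448522664292/45235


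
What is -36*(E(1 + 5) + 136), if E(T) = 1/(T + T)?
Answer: -4899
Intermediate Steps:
E(T) = 1/(2*T)
-36*(E(1 + 5) + 136) = -36*(1/(2*(1 + 5)) + 136) = -36*((½)/6 + 136) = -36*((½)*(⅙) + 136) = -36*(1/12 + 136) = -36*1633/12 = -4899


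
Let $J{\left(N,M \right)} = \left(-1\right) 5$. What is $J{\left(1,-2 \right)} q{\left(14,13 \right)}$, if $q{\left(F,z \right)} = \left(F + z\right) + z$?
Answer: $-200$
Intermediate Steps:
$J{\left(N,M \right)} = -5$
$q{\left(F,z \right)} = F + 2 z$
$J{\left(1,-2 \right)} q{\left(14,13 \right)} = - 5 \left(14 + 2 \cdot 13\right) = - 5 \left(14 + 26\right) = \left(-5\right) 40 = -200$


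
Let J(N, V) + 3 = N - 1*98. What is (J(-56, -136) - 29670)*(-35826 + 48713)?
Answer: -384380549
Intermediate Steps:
J(N, V) = -101 + N (J(N, V) = -3 + (N - 1*98) = -3 + (N - 98) = -3 + (-98 + N) = -101 + N)
(J(-56, -136) - 29670)*(-35826 + 48713) = ((-101 - 56) - 29670)*(-35826 + 48713) = (-157 - 29670)*12887 = -29827*12887 = -384380549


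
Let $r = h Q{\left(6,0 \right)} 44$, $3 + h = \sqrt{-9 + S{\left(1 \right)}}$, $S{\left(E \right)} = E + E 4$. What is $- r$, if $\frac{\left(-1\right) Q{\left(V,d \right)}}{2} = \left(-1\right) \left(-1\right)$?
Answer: $-264 + 176 i \approx -264.0 + 176.0 i$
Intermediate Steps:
$Q{\left(V,d \right)} = -2$ ($Q{\left(V,d \right)} = - 2 \left(\left(-1\right) \left(-1\right)\right) = \left(-2\right) 1 = -2$)
$S{\left(E \right)} = 5 E$ ($S{\left(E \right)} = E + 4 E = 5 E$)
$h = -3 + 2 i$ ($h = -3 + \sqrt{-9 + 5 \cdot 1} = -3 + \sqrt{-9 + 5} = -3 + \sqrt{-4} = -3 + 2 i \approx -3.0 + 2.0 i$)
$r = 264 - 176 i$ ($r = \left(-3 + 2 i\right) \left(-2\right) 44 = \left(6 - 4 i\right) 44 = 264 - 176 i \approx 264.0 - 176.0 i$)
$- r = - (264 - 176 i) = -264 + 176 i$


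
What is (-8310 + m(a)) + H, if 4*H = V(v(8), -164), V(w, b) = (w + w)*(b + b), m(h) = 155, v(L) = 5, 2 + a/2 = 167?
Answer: -8975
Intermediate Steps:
a = 330 (a = -4 + 2*167 = -4 + 334 = 330)
V(w, b) = 4*b*w (V(w, b) = (2*w)*(2*b) = 4*b*w)
H = -820 (H = (4*(-164)*5)/4 = (¼)*(-3280) = -820)
(-8310 + m(a)) + H = (-8310 + 155) - 820 = -8155 - 820 = -8975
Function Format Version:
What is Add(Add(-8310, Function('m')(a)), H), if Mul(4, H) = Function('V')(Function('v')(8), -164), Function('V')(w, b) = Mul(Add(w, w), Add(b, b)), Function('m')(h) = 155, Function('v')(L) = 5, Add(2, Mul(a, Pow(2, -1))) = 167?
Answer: -8975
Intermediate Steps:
a = 330 (a = Add(-4, Mul(2, 167)) = Add(-4, 334) = 330)
Function('V')(w, b) = Mul(4, b, w) (Function('V')(w, b) = Mul(Mul(2, w), Mul(2, b)) = Mul(4, b, w))
H = -820 (H = Mul(Rational(1, 4), Mul(4, -164, 5)) = Mul(Rational(1, 4), -3280) = -820)
Add(Add(-8310, Function('m')(a)), H) = Add(Add(-8310, 155), -820) = Add(-8155, -820) = -8975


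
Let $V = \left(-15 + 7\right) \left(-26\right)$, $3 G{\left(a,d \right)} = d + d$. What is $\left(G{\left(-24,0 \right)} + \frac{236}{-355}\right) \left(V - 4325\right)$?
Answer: $\frac{971612}{355} \approx 2736.9$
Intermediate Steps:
$G{\left(a,d \right)} = \frac{2 d}{3}$ ($G{\left(a,d \right)} = \frac{d + d}{3} = \frac{2 d}{3}$)
$V = 208$ ($V = \left(-8\right) \left(-26\right) = 208$)
$\left(G{\left(-24,0 \right)} + \frac{236}{-355}\right) \left(V - 4325\right) = \left(\frac{2}{3} \cdot 0 + \frac{236}{-355}\right) \left(208 - 4325\right) = \left(0 + 236 \left(- \frac{1}{355}\right)\right) \left(-4117\right) = \left(0 - \frac{236}{355}\right) \left(-4117\right) = \left(- \frac{236}{355}\right) \left(-4117\right) = \frac{971612}{355}$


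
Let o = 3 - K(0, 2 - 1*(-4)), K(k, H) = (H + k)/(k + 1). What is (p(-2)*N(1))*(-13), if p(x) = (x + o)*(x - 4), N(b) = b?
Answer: -390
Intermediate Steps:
K(k, H) = (H + k)/(1 + k)
o = -3 (o = 3 - ((2 - 1*(-4)) + 0)/(1 + 0) = 3 - ((2 + 4) + 0)/1 = 3 - (6 + 0) = 3 - 6 = -3)
p(x) = (-4 + x)*(-3 + x) (p(x) = (x - 3)*(x - 4) = (-3 + x)*(-4 + x) = (-4 + x)*(-3 + x))
(p(-2)*N(1))*(-13) = ((12 + (-2)² - 7*(-2))*1)*(-13) = ((12 + 4 + 14)*1)*(-13) = (30*1)*(-13) = 30*(-13) = -390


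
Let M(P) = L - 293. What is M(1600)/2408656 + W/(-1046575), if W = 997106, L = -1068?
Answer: -2403109738111/2520839153200 ≈ -0.95330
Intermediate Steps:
M(P) = -1361 (M(P) = -1068 - 293 = -1361)
M(1600)/2408656 + W/(-1046575) = -1361/2408656 + 997106/(-1046575) = -1361*1/2408656 + 997106*(-1/1046575) = -1361/2408656 - 997106/1046575 = -2403109738111/2520839153200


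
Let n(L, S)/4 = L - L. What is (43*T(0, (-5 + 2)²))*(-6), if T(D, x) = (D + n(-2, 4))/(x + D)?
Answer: 0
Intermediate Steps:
n(L, S) = 0 (n(L, S) = 4*(L - L) = 4*0 = 0)
T(D, x) = D/(D + x) (T(D, x) = (D + 0)/(x + D) = D/(D + x))
(43*T(0, (-5 + 2)²))*(-6) = (43*(0/(0 + (-5 + 2)²)))*(-6) = (43*(0/(0 + (-3)²)))*(-6) = (43*(0/(0 + 9)))*(-6) = (43*(0/9))*(-6) = (43*(0*(⅑)))*(-6) = (43*0)*(-6) = 0*(-6) = 0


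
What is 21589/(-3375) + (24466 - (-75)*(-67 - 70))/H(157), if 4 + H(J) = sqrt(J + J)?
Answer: 92572489/502875 + 14191*sqrt(314)/298 ≈ 1027.9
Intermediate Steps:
H(J) = -4 + sqrt(2)*sqrt(J) (H(J) = -4 + sqrt(J + J) = -4 + sqrt(2*J) = -4 + sqrt(2)*sqrt(J))
21589/(-3375) + (24466 - (-75)*(-67 - 70))/H(157) = 21589/(-3375) + (24466 - (-75)*(-67 - 70))/(-4 + sqrt(2)*sqrt(157)) = 21589*(-1/3375) + (24466 - (-75)*(-137))/(-4 + sqrt(314)) = -21589/3375 + (24466 - 1*10275)/(-4 + sqrt(314)) = -21589/3375 + (24466 - 10275)/(-4 + sqrt(314)) = -21589/3375 + 14191/(-4 + sqrt(314))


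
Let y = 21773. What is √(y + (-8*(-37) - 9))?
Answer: 2*√5515 ≈ 148.53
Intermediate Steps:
√(y + (-8*(-37) - 9)) = √(21773 + (-8*(-37) - 9)) = √(21773 + (296 - 9)) = √(21773 + 287) = √22060 = 2*√5515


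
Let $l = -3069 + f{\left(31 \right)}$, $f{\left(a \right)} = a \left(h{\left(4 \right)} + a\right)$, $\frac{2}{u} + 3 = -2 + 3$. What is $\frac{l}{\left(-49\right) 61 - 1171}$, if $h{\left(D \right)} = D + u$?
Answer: $\frac{31}{64} \approx 0.48438$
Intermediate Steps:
$u = -1$ ($u = \frac{2}{-3 + \left(-2 + 3\right)} = \frac{2}{-3 + 1} = \frac{2}{-2} = 2 \left(- \frac{1}{2}\right) = -1$)
$h{\left(D \right)} = -1 + D$ ($h{\left(D \right)} = D - 1 = -1 + D$)
$f{\left(a \right)} = a \left(3 + a\right)$ ($f{\left(a \right)} = a \left(\left(-1 + 4\right) + a\right) = a \left(3 + a\right)$)
$l = -2015$ ($l = -3069 + 31 \left(3 + 31\right) = -3069 + 31 \cdot 34 = -3069 + 1054 = -2015$)
$\frac{l}{\left(-49\right) 61 - 1171} = - \frac{2015}{\left(-49\right) 61 - 1171} = - \frac{2015}{-2989 - 1171} = - \frac{2015}{-4160} = \left(-2015\right) \left(- \frac{1}{4160}\right) = \frac{31}{64}$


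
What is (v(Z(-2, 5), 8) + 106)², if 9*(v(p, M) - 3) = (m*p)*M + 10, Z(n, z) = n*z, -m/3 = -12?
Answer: 3568321/81 ≈ 44053.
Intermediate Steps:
m = 36 (m = -3*(-12) = 36)
v(p, M) = 37/9 + 4*M*p (v(p, M) = 3 + ((36*p)*M + 10)/9 = 3 + (36*M*p + 10)/9 = 3 + (10 + 36*M*p)/9 = 3 + (10/9 + 4*M*p) = 37/9 + 4*M*p)
(v(Z(-2, 5), 8) + 106)² = ((37/9 + 4*8*(-2*5)) + 106)² = ((37/9 + 4*8*(-10)) + 106)² = ((37/9 - 320) + 106)² = (-2843/9 + 106)² = (-1889/9)² = 3568321/81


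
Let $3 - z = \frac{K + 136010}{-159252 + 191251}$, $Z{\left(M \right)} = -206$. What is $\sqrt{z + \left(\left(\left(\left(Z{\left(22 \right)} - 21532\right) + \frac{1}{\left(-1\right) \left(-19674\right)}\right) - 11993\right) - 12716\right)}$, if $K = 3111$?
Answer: $\frac{i \sqrt{2045436051221380412386}}{209849442} \approx 215.52 i$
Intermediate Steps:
$z = - \frac{43124}{31999}$ ($z = 3 - \frac{3111 + 136010}{-159252 + 191251} = 3 - \frac{139121}{31999} = - \frac{43124}{31999} \approx -1.3477$)
$\sqrt{z + \left(\left(\left(\left(Z{\left(22 \right)} - 21532\right) + \frac{1}{\left(-1\right) \left(-19674\right)}\right) - 11993\right) - 12716\right)} = \sqrt{- \frac{43124}{31999} + \left(\left(\left(\left(-206 - 21532\right) + \frac{1}{\left(-1\right) \left(-19674\right)}\right) - 11993\right) - 12716\right)} = \sqrt{- \frac{43124}{31999} - \frac{913798277}{19674}} = \sqrt{- \frac{29241479487299}{629548326}} = \frac{i \sqrt{2045436051221380412386}}{209849442}$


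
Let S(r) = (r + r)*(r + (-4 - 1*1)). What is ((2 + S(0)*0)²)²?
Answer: 16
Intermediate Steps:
S(r) = 2*r*(-5 + r) (S(r) = (2*r)*(r + (-4 - 1)) = (2*r)*(r - 5) = (2*r)*(-5 + r) = 2*r*(-5 + r))
((2 + S(0)*0)²)² = ((2 + (2*0*(-5 + 0))*0)²)² = ((2 + (2*0*(-5))*0)²)² = ((2 + 0*0)²)² = ((2 + 0)²)² = (2²)² = 4² = 16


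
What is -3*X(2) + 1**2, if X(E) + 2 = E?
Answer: 1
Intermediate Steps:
X(E) = -2 + E
-3*X(2) + 1**2 = -3*(-2 + 2) + 1**2 = -3*0 + 1 = 0 + 1 = 1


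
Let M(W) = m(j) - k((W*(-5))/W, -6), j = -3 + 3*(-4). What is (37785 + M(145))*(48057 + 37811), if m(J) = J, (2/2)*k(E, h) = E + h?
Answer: 3244178908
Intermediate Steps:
j = -15 (j = -3 - 12 = -15)
k(E, h) = E + h
M(W) = -4 (M(W) = -15 - ((W*(-5))/W - 6) = -15 - ((-5*W)/W - 6) = -15 - (-5 - 6) = -15 - 1*(-11) = -15 + 11 = -4)
(37785 + M(145))*(48057 + 37811) = (37785 - 4)*(48057 + 37811) = 37781*85868 = 3244178908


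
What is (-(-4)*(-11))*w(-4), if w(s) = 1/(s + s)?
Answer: 11/2 ≈ 5.5000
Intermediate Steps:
w(s) = 1/(2*s)
(-(-4)*(-11))*w(-4) = (-(-4)*(-11))*((1/2)/(-4)) = (-4*11)*((1/2)*(-1/4)) = -44*(-1/8) = 11/2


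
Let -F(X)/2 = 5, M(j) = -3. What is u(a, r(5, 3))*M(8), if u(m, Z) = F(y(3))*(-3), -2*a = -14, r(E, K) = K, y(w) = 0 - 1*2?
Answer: -90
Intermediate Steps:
y(w) = -2 (y(w) = 0 - 2 = -2)
F(X) = -10 (F(X) = -2*5 = -10)
a = 7 (a = -½*(-14) = 7)
u(m, Z) = 30 (u(m, Z) = -10*(-3) = 30)
u(a, r(5, 3))*M(8) = 30*(-3) = -90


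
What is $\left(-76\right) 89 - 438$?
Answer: $-7202$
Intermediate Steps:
$\left(-76\right) 89 - 438 = -6764 - 438 = -7202$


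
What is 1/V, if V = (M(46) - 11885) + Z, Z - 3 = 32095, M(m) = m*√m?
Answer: 20213/408468033 - 46*√46/408468033 ≈ 4.8721e-5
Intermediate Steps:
M(m) = m^(3/2)
Z = 32098 (Z = 3 + 32095 = 32098)
V = 20213 + 46*√46 (V = (46^(3/2) - 11885) + 32098 = (46*√46 - 11885) + 32098 = (-11885 + 46*√46) + 32098 = 20213 + 46*√46 ≈ 20525.)
1/V = 1/(20213 + 46*√46)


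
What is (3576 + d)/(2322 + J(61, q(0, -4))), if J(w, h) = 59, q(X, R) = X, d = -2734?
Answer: 842/2381 ≈ 0.35363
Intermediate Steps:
(3576 + d)/(2322 + J(61, q(0, -4))) = (3576 - 2734)/(2322 + 59) = 842/2381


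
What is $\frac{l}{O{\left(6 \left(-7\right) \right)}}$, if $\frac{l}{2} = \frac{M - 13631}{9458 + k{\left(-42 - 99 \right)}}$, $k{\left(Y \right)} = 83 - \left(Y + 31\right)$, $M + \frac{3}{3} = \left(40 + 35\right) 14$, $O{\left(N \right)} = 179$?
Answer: $- \frac{8388}{575843} \approx -0.014566$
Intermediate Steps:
$M = 1049$ ($M = -1 + \left(40 + 35\right) 14 = -1 + 75 \cdot 14 = -1 + 1050 = 1049$)
$k{\left(Y \right)} = 52 - Y$ ($k{\left(Y \right)} = 83 - \left(31 + Y\right) = 52 - Y$)
$l = - \frac{8388}{3217}$ ($l = 2 \frac{1049 - 13631}{9458 + \left(52 - \left(-42 - 99\right)\right)} = 2 \left(- \frac{12582}{9458 + \left(52 - -141\right)}\right) = 2 \left(- \frac{12582}{9458 + \left(52 + 141\right)}\right) = 2 \left(- \frac{12582}{9458 + 193}\right) = 2 \left(- \frac{12582}{9651}\right) = 2 \left(\left(-12582\right) \frac{1}{9651}\right) = 2 \left(- \frac{4194}{3217}\right) = - \frac{8388}{3217} \approx -2.6074$)
$\frac{l}{O{\left(6 \left(-7\right) \right)}} = - \frac{8388}{3217 \cdot 179} = \left(- \frac{8388}{3217}\right) \frac{1}{179} = - \frac{8388}{575843}$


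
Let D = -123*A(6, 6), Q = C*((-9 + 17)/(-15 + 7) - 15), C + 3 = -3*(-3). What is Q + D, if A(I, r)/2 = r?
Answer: -1572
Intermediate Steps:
A(I, r) = 2*r
C = 6 (C = -3 - 3*(-3) = -3 + 9 = 6)
Q = -96 (Q = 6*((-9 + 17)/(-15 + 7) - 15) = 6*(8/(-8) - 15) = 6*(8*(-⅛) - 15) = 6*(-1 - 15) = 6*(-16) = -96)
D = -1476 (D = -246*6 = -123*12 = -1476)
Q + D = -96 - 1476 = -1572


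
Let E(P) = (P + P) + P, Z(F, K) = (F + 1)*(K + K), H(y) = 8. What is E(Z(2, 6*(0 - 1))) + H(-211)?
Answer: -100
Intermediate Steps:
Z(F, K) = 2*K*(1 + F) (Z(F, K) = (1 + F)*(2*K) = 2*K*(1 + F))
E(P) = 3*P (E(P) = 2*P + P = 3*P)
E(Z(2, 6*(0 - 1))) + H(-211) = 3*(2*(6*(0 - 1))*(1 + 2)) + 8 = 3*(2*(6*(-1))*3) + 8 = 3*(2*(-6)*3) + 8 = 3*(-36) + 8 = -108 + 8 = -100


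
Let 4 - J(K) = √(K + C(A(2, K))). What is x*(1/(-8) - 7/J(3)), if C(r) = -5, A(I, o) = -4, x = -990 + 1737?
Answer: -10043/8 - 581*I*√2/2 ≈ -1255.4 - 410.83*I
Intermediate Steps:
x = 747
J(K) = 4 - √(-5 + K) (J(K) = 4 - √(K - 5) = 4 - √(-5 + K))
x*(1/(-8) - 7/J(3)) = 747*(1/(-8) - 7/(4 - √(-5 + 3))) = 747*(1*(-⅛) - 7/(4 - √(-2))) = 747*(-⅛ - 7/(4 - I*√2)) = -747/8 - 5229/(4 - I*√2)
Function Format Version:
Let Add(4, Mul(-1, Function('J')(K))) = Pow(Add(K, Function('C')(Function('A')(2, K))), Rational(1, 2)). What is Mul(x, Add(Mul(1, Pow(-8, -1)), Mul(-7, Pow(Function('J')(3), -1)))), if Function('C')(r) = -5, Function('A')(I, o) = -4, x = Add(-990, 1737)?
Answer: Add(Rational(-10043, 8), Mul(Rational(-581, 2), I, Pow(2, Rational(1, 2)))) ≈ Add(-1255.4, Mul(-410.83, I))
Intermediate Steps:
x = 747
Function('J')(K) = Add(4, Mul(-1, Pow(Add(-5, K), Rational(1, 2)))) (Function('J')(K) = Add(4, Mul(-1, Pow(Add(K, -5), Rational(1, 2)))) = Add(4, Mul(-1, Pow(Add(-5, K), Rational(1, 2)))))
Mul(x, Add(Mul(1, Pow(-8, -1)), Mul(-7, Pow(Function('J')(3), -1)))) = Mul(747, Add(Mul(1, Pow(-8, -1)), Mul(-7, Pow(Add(4, Mul(-1, Pow(Add(-5, 3), Rational(1, 2)))), -1)))) = Mul(747, Add(Mul(1, Rational(-1, 8)), Mul(-7, Pow(Add(4, Mul(-1, Pow(-2, Rational(1, 2)))), -1)))) = Mul(747, Add(Rational(-1, 8), Mul(-7, Pow(Add(4, Mul(-1, Mul(I, Pow(2, Rational(1, 2))))), -1)))) = Mul(747, Add(Rational(-1, 8), Mul(-7, Pow(Add(4, Mul(-1, I, Pow(2, Rational(1, 2)))), -1)))) = Add(Rational(-747, 8), Mul(-5229, Pow(Add(4, Mul(-1, I, Pow(2, Rational(1, 2)))), -1)))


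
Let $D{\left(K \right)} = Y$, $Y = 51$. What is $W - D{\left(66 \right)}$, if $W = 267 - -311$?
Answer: $527$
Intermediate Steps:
$D{\left(K \right)} = 51$
$W = 578$ ($W = 267 + 311 = 578$)
$W - D{\left(66 \right)} = 578 - 51 = 527$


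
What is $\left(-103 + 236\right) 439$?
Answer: $58387$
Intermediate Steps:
$\left(-103 + 236\right) 439 = 133 \cdot 439 = 58387$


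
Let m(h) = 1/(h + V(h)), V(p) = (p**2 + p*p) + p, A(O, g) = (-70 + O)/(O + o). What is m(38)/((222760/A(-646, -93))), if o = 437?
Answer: 179/34498618440 ≈ 5.1886e-9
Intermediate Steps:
A(O, g) = (-70 + O)/(437 + O) (A(O, g) = (-70 + O)/(O + 437) = (-70 + O)/(437 + O))
V(p) = p + 2*p**2 (V(p) = (p**2 + p**2) + p = 2*p**2 + p = p + 2*p**2)
m(h) = 1/(h + h*(1 + 2*h))
m(38)/((222760/A(-646, -93))) = ((1/2)/(38*(1 + 38)))/((222760/(((-70 - 646)/(437 - 646))))) = ((1/2)*(1/38)/39)/((222760/((-716/(-209))))) = ((1/2)*(1/38)*(1/39))/((222760/((-1/209*(-716))))) = 1/(2964*((222760/(716/209)))) = 1/(2964*((222760*(209/716)))) = 1/(2964*(11639210/179)) = (1/2964)*(179/11639210) = 179/34498618440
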